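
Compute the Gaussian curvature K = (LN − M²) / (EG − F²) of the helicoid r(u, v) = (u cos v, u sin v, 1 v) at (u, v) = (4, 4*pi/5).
K = -1/289

Coefficients of the first fundamental form: E = 1, F = 0, G = u^2 + 1.
Coefficients of the second fundamental form: L = 0, M = -1/sqrt(u^2 + 1), N = 0.
Assemble K = (LN − M²)/(EG − F²) = -1/(u^2 + 1)^2. At (u, v) = (4, 4*pi/5): K = -1/289.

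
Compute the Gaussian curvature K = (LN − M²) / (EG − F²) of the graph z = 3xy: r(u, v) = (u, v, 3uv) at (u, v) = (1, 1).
K = -9/361

Coefficients of the first fundamental form: E = 9*v^2 + 1, F = 9*u*v, G = 9*u^2 + 1.
Coefficients of the second fundamental form: L = 0, M = 3/sqrt(9*u^2 + 9*v^2 + 1), N = 0.
Assemble K = (LN − M²)/(EG − F²) = -9/(81*u^4 + 162*u^2*v^2 + 18*u^2 + 81*v^4 + 18*v^2 + 1). At (u, v) = (1, 1): K = -9/361.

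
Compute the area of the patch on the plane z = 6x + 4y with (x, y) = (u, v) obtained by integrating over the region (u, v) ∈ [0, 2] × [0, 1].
Area = 2*sqrt(53)

Area = ∫∫ √(EG − F²) du dv with √(EG − F²) = sqrt(53). Integrating over [0, 2] × [0, 1] gives 2*sqrt(53).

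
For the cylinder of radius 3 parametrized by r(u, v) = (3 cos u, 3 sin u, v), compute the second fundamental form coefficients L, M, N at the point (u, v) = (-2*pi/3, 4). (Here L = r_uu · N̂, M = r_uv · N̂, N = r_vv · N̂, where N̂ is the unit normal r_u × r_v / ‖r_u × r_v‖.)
L = -3;  M = 0;  N = 0

Compute the unit normal N̂(u, v) = (cos(u), sin(u), 0), and the second partials r_uu, r_uv, r_vv. Take dot products:
  L(u, v) = r_uu · N̂ = -3,
  M(u, v) = r_uv · N̂ = 0,
  N(u, v) = r_vv · N̂ = 0.
Evaluating at (u, v) = (-2*pi/3, 4):
  L = -3, M = 0, N = 0.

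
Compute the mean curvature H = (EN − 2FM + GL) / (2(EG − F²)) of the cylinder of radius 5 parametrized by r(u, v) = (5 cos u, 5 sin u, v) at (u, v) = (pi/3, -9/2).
H = -1/10

With E = 25, F = 0, G = 1, L = -5, M = 0, N = 0, assemble
  H = (EN − 2FM + GL) / (2(EG − F²)) = -1/10.
At (u, v) = (pi/3, -9/2): H = -1/10.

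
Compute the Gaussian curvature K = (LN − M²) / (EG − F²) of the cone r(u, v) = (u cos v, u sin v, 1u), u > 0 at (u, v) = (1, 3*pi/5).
K = 0

Coefficients of the first fundamental form: E = 2, F = 0, G = u^2.
Coefficients of the second fundamental form: L = 0, M = 0, N = sqrt(2)*u^2/(2*Abs(u)).
Assemble K = (LN − M²)/(EG − F²) = 0. At (u, v) = (1, 3*pi/5): K = 0.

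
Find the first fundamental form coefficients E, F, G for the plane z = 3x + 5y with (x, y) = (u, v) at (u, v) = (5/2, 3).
E = 10;  F = 15;  G = 26

Partials: r_u = (1, 0, 3), r_v = (0, 1, 5). As functions of (u, v):
  E = r_u · r_u = 10,
  F = r_u · r_v = 15,
  G = r_v · r_v = 26.
Evaluating at (u, v) = (5/2, 3): E = 10, F = 15, G = 26.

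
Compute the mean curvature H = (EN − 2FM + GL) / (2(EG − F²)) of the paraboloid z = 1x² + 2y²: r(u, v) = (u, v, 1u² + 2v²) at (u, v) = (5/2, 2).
H = 13*sqrt(10)/300

With E = 4*u^2 + 1, F = 8*u*v, G = 16*v^2 + 1, L = 2/sqrt(4*u^2 + 16*v^2 + 1), M = 0, N = 4/sqrt(4*u^2 + 16*v^2 + 1), assemble
  H = (EN − 2FM + GL) / (2(EG − F²)) = (8*u^2 + 16*v^2 + 3)/(4*u^2 + 16*v^2 + 1)^(3/2).
At (u, v) = (5/2, 2): H = 13*sqrt(10)/300.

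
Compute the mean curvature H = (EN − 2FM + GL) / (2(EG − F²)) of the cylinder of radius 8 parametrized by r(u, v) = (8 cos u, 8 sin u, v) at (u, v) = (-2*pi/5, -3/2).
H = -1/16

With E = 64, F = 0, G = 1, L = -8, M = 0, N = 0, assemble
  H = (EN − 2FM + GL) / (2(EG − F²)) = -1/16.
At (u, v) = (-2*pi/5, -3/2): H = -1/16.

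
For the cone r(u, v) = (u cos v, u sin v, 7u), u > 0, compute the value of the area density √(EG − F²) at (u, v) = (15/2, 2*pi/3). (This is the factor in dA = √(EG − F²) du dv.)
√(EG − F²)|_{(15/2, 2*pi/3)} = 75*sqrt(2)/2

E = 50, F = 0, G = u^2, so EG − F² = 50*u^2. Taking the positive square root: √(EG − F²) = 5*sqrt(2)*Abs(u). At (u, v) = (15/2, 2*pi/3): 75*sqrt(2)/2.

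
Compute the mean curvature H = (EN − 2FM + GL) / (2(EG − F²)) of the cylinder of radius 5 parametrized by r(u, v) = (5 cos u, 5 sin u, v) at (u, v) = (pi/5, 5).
H = -1/10

With E = 25, F = 0, G = 1, L = -5, M = 0, N = 0, assemble
  H = (EN − 2FM + GL) / (2(EG − F²)) = -1/10.
At (u, v) = (pi/5, 5): H = -1/10.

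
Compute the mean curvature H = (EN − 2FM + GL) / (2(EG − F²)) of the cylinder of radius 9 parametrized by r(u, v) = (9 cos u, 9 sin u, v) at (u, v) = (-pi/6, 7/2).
H = -1/18

With E = 81, F = 0, G = 1, L = -9, M = 0, N = 0, assemble
  H = (EN − 2FM + GL) / (2(EG − F²)) = -1/18.
At (u, v) = (-pi/6, 7/2): H = -1/18.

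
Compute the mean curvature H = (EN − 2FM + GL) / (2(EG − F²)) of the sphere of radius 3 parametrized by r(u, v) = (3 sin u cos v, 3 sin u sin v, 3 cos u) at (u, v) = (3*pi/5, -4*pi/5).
H = -1/3

With E = 9, F = 0, G = 9*sin(u)^2, L = -3*sin(u)/Abs(sin(u)), M = 0, N = -3*sin(u)^3/Abs(sin(u)), assemble
  H = (EN − 2FM + GL) / (2(EG − F²)) = -sin(u)/(3*Abs(sin(u))).
At (u, v) = (3*pi/5, -4*pi/5): H = -1/3.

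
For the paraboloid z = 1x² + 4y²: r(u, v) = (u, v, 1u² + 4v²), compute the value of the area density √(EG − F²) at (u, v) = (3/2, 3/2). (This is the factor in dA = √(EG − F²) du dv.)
√(EG − F²)|_{(3/2, 3/2)} = sqrt(154)

E = 4*u^2 + 1, F = 16*u*v, G = 64*v^2 + 1, so EG − F² = 4*u^2 + 64*v^2 + 1. Taking the positive square root: √(EG − F²) = sqrt(4*u^2 + 64*v^2 + 1). At (u, v) = (3/2, 3/2): sqrt(154).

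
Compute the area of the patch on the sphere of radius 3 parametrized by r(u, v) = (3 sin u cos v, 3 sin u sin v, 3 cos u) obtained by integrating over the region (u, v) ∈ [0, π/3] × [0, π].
Area = 9*pi/2

Area = ∫∫ √(EG − F²) du dv with √(EG − F²) = 9*Abs(sin(u)). Integrating over [0, π/3] × [0, π] gives 9*pi/2.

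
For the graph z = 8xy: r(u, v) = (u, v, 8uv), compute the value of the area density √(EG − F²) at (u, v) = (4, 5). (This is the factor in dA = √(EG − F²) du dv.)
√(EG − F²)|_{(4, 5)} = 5*sqrt(105)

E = 64*v^2 + 1, F = 64*u*v, G = 64*u^2 + 1, so EG − F² = 64*u^2 + 64*v^2 + 1. Taking the positive square root: √(EG − F²) = sqrt(64*u^2 + 64*v^2 + 1). At (u, v) = (4, 5): 5*sqrt(105).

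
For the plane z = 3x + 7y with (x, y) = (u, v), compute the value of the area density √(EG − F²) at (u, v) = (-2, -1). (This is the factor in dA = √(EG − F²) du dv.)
√(EG − F²)|_{(-2, -1)} = sqrt(59)

E = 10, F = 21, G = 50, so EG − F² = 59. Taking the positive square root: √(EG − F²) = sqrt(59). At (u, v) = (-2, -1): sqrt(59).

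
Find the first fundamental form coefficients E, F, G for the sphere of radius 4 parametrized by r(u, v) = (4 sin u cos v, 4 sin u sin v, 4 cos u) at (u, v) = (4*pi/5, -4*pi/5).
E = 16;  F = 0;  G = 10 - 2*sqrt(5)

Partials: r_u = (4*cos(u)*cos(v), 4*sin(v)*cos(u), -4*sin(u)), r_v = (-4*sin(u)*sin(v), 4*sin(u)*cos(v), 0). As functions of (u, v):
  E = r_u · r_u = 16,
  F = r_u · r_v = 0,
  G = r_v · r_v = 16*sin(u)^2.
Evaluating at (u, v) = (4*pi/5, -4*pi/5): E = 16, F = 0, G = 10 - 2*sqrt(5).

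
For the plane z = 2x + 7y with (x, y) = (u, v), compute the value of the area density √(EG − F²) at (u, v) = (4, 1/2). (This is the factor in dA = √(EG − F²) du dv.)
√(EG − F²)|_{(4, 1/2)} = 3*sqrt(6)

E = 5, F = 14, G = 50, so EG − F² = 54. Taking the positive square root: √(EG − F²) = 3*sqrt(6). At (u, v) = (4, 1/2): 3*sqrt(6).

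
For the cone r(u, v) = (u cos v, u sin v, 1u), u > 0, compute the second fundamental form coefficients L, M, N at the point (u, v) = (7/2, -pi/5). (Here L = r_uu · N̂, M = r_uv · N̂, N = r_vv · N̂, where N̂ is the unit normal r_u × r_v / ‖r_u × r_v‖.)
L = 0;  M = 0;  N = 7*sqrt(2)/4

Compute the unit normal N̂(u, v) = (-sqrt(2)*u*cos(v)/(2*Abs(u)), -sqrt(2)*u*sin(v)/(2*Abs(u)), sqrt(2)*u/(2*Abs(u))), and the second partials r_uu, r_uv, r_vv. Take dot products:
  L(u, v) = r_uu · N̂ = 0,
  M(u, v) = r_uv · N̂ = 0,
  N(u, v) = r_vv · N̂ = sqrt(2)*u^2/(2*Abs(u)).
Evaluating at (u, v) = (7/2, -pi/5):
  L = 0, M = 0, N = 7*sqrt(2)/4.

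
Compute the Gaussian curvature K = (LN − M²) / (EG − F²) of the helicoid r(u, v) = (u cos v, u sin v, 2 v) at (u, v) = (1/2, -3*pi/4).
K = -64/289

Coefficients of the first fundamental form: E = 1, F = 0, G = u^2 + 4.
Coefficients of the second fundamental form: L = 0, M = -2/sqrt(u^2 + 4), N = 0.
Assemble K = (LN − M²)/(EG − F²) = -4/(u^2 + 4)^2. At (u, v) = (1/2, -3*pi/4): K = -64/289.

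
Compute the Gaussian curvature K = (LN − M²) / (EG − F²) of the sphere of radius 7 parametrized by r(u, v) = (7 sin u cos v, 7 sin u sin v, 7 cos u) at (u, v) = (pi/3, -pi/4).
K = 1/49

Coefficients of the first fundamental form: E = 49, F = 0, G = 49*sin(u)^2.
Coefficients of the second fundamental form: L = -7*sin(u)/Abs(sin(u)), M = 0, N = -7*sin(u)^3/Abs(sin(u)).
Assemble K = (LN − M²)/(EG − F²) = 1/49. At (u, v) = (pi/3, -pi/4): K = 1/49.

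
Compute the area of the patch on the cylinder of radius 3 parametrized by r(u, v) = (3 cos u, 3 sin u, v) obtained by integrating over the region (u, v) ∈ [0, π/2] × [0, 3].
Area = 9*pi/2

Area = ∫∫ √(EG − F²) du dv with √(EG − F²) = 3. Integrating over [0, π/2] × [0, 3] gives 9*pi/2.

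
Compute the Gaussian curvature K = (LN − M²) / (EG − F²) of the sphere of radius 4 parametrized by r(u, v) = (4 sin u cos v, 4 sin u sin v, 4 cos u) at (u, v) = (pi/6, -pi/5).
K = 1/16

Coefficients of the first fundamental form: E = 16, F = 0, G = 16*sin(u)^2.
Coefficients of the second fundamental form: L = -4*sin(u)/Abs(sin(u)), M = 0, N = -4*sin(u)^3/Abs(sin(u)).
Assemble K = (LN − M²)/(EG − F²) = 1/16. At (u, v) = (pi/6, -pi/5): K = 1/16.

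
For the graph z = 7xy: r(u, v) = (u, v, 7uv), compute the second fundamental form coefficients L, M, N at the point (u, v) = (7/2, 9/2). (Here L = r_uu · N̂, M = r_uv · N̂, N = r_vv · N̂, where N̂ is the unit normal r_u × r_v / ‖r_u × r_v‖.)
L = 0;  M = 7*sqrt(6374)/3187;  N = 0

Compute the unit normal N̂(u, v) = (-7*v/sqrt(49*u^2 + 49*v^2 + 1), -7*u/sqrt(49*u^2 + 49*v^2 + 1), 1/sqrt(49*u^2 + 49*v^2 + 1)), and the second partials r_uu, r_uv, r_vv. Take dot products:
  L(u, v) = r_uu · N̂ = 0,
  M(u, v) = r_uv · N̂ = 7/sqrt(49*u^2 + 49*v^2 + 1),
  N(u, v) = r_vv · N̂ = 0.
Evaluating at (u, v) = (7/2, 9/2):
  L = 0, M = 7*sqrt(6374)/3187, N = 0.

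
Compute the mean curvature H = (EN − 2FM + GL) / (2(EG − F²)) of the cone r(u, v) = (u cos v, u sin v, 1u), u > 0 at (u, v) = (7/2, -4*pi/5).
H = sqrt(2)/14

With E = 2, F = 0, G = u^2, L = 0, M = 0, N = sqrt(2)*u^2/(2*Abs(u)), assemble
  H = (EN − 2FM + GL) / (2(EG − F²)) = sqrt(2)/(4*Abs(u)).
At (u, v) = (7/2, -4*pi/5): H = sqrt(2)/14.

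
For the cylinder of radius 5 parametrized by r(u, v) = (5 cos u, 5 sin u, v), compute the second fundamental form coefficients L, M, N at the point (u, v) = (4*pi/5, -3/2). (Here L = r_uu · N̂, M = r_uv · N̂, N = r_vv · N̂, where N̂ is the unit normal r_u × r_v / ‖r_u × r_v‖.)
L = -5;  M = 0;  N = 0

Compute the unit normal N̂(u, v) = (cos(u), sin(u), 0), and the second partials r_uu, r_uv, r_vv. Take dot products:
  L(u, v) = r_uu · N̂ = -5,
  M(u, v) = r_uv · N̂ = 0,
  N(u, v) = r_vv · N̂ = 0.
Evaluating at (u, v) = (4*pi/5, -3/2):
  L = -5, M = 0, N = 0.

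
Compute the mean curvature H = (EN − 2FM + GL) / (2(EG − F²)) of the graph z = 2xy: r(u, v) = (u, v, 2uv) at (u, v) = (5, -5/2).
H = 25*sqrt(14)/1323

With E = 4*v^2 + 1, F = 4*u*v, G = 4*u^2 + 1, L = 0, M = 2/sqrt(4*u^2 + 4*v^2 + 1), N = 0, assemble
  H = (EN − 2FM + GL) / (2(EG − F²)) = -8*u*v/(4*u^2 + 4*v^2 + 1)^(3/2).
At (u, v) = (5, -5/2): H = 25*sqrt(14)/1323.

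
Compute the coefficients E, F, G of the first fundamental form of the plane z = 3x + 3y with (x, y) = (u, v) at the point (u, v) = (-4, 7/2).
E = 10;  F = 9;  G = 10

Partials: r_u = (1, 0, 3), r_v = (0, 1, 3). As functions of (u, v):
  E = r_u · r_u = 10,
  F = r_u · r_v = 9,
  G = r_v · r_v = 10.
Evaluating at (u, v) = (-4, 7/2): E = 10, F = 9, G = 10.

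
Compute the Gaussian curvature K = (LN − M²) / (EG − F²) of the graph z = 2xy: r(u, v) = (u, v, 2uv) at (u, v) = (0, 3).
K = -4/1369

Coefficients of the first fundamental form: E = 4*v^2 + 1, F = 4*u*v, G = 4*u^2 + 1.
Coefficients of the second fundamental form: L = 0, M = 2/sqrt(4*u^2 + 4*v^2 + 1), N = 0.
Assemble K = (LN − M²)/(EG − F²) = -4/(16*u^4 + 32*u^2*v^2 + 8*u^2 + 16*v^4 + 8*v^2 + 1). At (u, v) = (0, 3): K = -4/1369.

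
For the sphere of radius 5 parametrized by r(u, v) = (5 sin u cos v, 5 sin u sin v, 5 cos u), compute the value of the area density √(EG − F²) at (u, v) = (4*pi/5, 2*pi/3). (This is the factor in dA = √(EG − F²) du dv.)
√(EG − F²)|_{(4*pi/5, 2*pi/3)} = 25*sqrt(10 - 2*sqrt(5))/4

E = 25, F = 0, G = 25*sin(u)^2, so EG − F² = 625*sin(u)^2. Taking the positive square root: √(EG − F²) = 25*Abs(sin(u)). At (u, v) = (4*pi/5, 2*pi/3): 25*sqrt(10 - 2*sqrt(5))/4.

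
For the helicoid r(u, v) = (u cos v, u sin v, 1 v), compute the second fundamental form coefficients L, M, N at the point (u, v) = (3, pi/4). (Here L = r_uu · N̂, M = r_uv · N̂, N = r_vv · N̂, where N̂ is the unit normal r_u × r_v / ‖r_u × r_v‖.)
L = 0;  M = -sqrt(10)/10;  N = 0

Compute the unit normal N̂(u, v) = (sin(v)/sqrt(u^2 + 1), -cos(v)/sqrt(u^2 + 1), u/sqrt(u^2 + 1)), and the second partials r_uu, r_uv, r_vv. Take dot products:
  L(u, v) = r_uu · N̂ = 0,
  M(u, v) = r_uv · N̂ = -1/sqrt(u^2 + 1),
  N(u, v) = r_vv · N̂ = 0.
Evaluating at (u, v) = (3, pi/4):
  L = 0, M = -sqrt(10)/10, N = 0.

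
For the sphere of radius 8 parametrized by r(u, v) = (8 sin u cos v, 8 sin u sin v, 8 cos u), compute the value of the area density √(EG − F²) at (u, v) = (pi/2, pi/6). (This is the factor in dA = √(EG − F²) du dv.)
√(EG − F²)|_{(pi/2, pi/6)} = 64

E = 64, F = 0, G = 64*sin(u)^2, so EG − F² = 4096*sin(u)^2. Taking the positive square root: √(EG − F²) = 64*Abs(sin(u)). At (u, v) = (pi/2, pi/6): 64.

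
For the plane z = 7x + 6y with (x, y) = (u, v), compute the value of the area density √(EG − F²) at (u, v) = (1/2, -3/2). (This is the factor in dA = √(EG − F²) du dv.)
√(EG − F²)|_{(1/2, -3/2)} = sqrt(86)

E = 50, F = 42, G = 37, so EG − F² = 86. Taking the positive square root: √(EG − F²) = sqrt(86). At (u, v) = (1/2, -3/2): sqrt(86).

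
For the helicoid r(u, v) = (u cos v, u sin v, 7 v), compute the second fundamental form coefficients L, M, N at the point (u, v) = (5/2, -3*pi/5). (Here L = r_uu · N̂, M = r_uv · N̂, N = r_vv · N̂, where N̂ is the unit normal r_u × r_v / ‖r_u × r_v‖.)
L = 0;  M = -14*sqrt(221)/221;  N = 0

Compute the unit normal N̂(u, v) = (7*sin(v)/sqrt(u^2 + 49), -7*cos(v)/sqrt(u^2 + 49), u/sqrt(u^2 + 49)), and the second partials r_uu, r_uv, r_vv. Take dot products:
  L(u, v) = r_uu · N̂ = 0,
  M(u, v) = r_uv · N̂ = -7/sqrt(u^2 + 49),
  N(u, v) = r_vv · N̂ = 0.
Evaluating at (u, v) = (5/2, -3*pi/5):
  L = 0, M = -14*sqrt(221)/221, N = 0.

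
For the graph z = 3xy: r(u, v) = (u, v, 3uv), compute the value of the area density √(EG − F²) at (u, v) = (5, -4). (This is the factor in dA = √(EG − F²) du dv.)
√(EG − F²)|_{(5, -4)} = sqrt(370)

E = 9*v^2 + 1, F = 9*u*v, G = 9*u^2 + 1, so EG − F² = 9*u^2 + 9*v^2 + 1. Taking the positive square root: √(EG − F²) = sqrt(9*u^2 + 9*v^2 + 1). At (u, v) = (5, -4): sqrt(370).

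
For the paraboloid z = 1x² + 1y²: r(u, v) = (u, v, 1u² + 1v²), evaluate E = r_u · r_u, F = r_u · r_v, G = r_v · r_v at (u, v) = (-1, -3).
E = 5;  F = 12;  G = 37

Partials: r_u = (1, 0, 2*u), r_v = (0, 1, 2*v). As functions of (u, v):
  E = r_u · r_u = 4*u^2 + 1,
  F = r_u · r_v = 4*u*v,
  G = r_v · r_v = 4*v^2 + 1.
Evaluating at (u, v) = (-1, -3): E = 5, F = 12, G = 37.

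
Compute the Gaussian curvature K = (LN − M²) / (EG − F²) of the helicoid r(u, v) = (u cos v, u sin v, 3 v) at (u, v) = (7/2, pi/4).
K = -144/7225

Coefficients of the first fundamental form: E = 1, F = 0, G = u^2 + 9.
Coefficients of the second fundamental form: L = 0, M = -3/sqrt(u^2 + 9), N = 0.
Assemble K = (LN − M²)/(EG − F²) = -9/(u^2 + 9)^2. At (u, v) = (7/2, pi/4): K = -144/7225.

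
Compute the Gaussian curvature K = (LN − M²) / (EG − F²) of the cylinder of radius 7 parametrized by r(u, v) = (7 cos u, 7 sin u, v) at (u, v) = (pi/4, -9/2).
K = 0

Coefficients of the first fundamental form: E = 49, F = 0, G = 1.
Coefficients of the second fundamental form: L = -7, M = 0, N = 0.
Assemble K = (LN − M²)/(EG − F²) = 0. At (u, v) = (pi/4, -9/2): K = 0.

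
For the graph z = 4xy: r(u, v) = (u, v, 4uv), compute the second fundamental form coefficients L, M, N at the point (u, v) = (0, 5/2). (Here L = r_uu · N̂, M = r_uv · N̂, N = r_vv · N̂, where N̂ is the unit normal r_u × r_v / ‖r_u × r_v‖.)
L = 0;  M = 4*sqrt(101)/101;  N = 0

Compute the unit normal N̂(u, v) = (-4*v/sqrt(16*u^2 + 16*v^2 + 1), -4*u/sqrt(16*u^2 + 16*v^2 + 1), 1/sqrt(16*u^2 + 16*v^2 + 1)), and the second partials r_uu, r_uv, r_vv. Take dot products:
  L(u, v) = r_uu · N̂ = 0,
  M(u, v) = r_uv · N̂ = 4/sqrt(16*u^2 + 16*v^2 + 1),
  N(u, v) = r_vv · N̂ = 0.
Evaluating at (u, v) = (0, 5/2):
  L = 0, M = 4*sqrt(101)/101, N = 0.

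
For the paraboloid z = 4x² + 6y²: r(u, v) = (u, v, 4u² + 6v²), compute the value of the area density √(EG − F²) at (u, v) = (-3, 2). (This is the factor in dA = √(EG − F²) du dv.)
√(EG − F²)|_{(-3, 2)} = sqrt(1153)

E = 64*u^2 + 1, F = 96*u*v, G = 144*v^2 + 1, so EG − F² = 64*u^2 + 144*v^2 + 1. Taking the positive square root: √(EG − F²) = sqrt(64*u^2 + 144*v^2 + 1). At (u, v) = (-3, 2): sqrt(1153).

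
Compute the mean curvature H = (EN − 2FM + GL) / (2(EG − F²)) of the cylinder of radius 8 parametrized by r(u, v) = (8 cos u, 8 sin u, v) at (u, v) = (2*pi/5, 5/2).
H = -1/16

With E = 64, F = 0, G = 1, L = -8, M = 0, N = 0, assemble
  H = (EN − 2FM + GL) / (2(EG − F²)) = -1/16.
At (u, v) = (2*pi/5, 5/2): H = -1/16.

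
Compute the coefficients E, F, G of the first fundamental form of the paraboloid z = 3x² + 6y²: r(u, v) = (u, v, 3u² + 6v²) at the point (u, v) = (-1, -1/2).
E = 37;  F = 36;  G = 37

Partials: r_u = (1, 0, 6*u), r_v = (0, 1, 12*v). As functions of (u, v):
  E = r_u · r_u = 36*u^2 + 1,
  F = r_u · r_v = 72*u*v,
  G = r_v · r_v = 144*v^2 + 1.
Evaluating at (u, v) = (-1, -1/2): E = 37, F = 36, G = 37.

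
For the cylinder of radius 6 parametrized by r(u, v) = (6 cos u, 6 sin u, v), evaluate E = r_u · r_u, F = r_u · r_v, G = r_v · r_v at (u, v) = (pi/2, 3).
E = 36;  F = 0;  G = 1

Partials: r_u = (-6*sin(u), 6*cos(u), 0), r_v = (0, 0, 1). As functions of (u, v):
  E = r_u · r_u = 36,
  F = r_u · r_v = 0,
  G = r_v · r_v = 1.
Evaluating at (u, v) = (pi/2, 3): E = 36, F = 0, G = 1.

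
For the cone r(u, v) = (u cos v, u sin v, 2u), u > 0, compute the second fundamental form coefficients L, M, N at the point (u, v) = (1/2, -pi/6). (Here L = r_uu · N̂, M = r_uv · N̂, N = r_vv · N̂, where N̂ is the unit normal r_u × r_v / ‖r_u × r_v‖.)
L = 0;  M = 0;  N = sqrt(5)/5

Compute the unit normal N̂(u, v) = (-2*sqrt(5)*u*cos(v)/(5*Abs(u)), -2*sqrt(5)*u*sin(v)/(5*Abs(u)), sqrt(5)*u/(5*Abs(u))), and the second partials r_uu, r_uv, r_vv. Take dot products:
  L(u, v) = r_uu · N̂ = 0,
  M(u, v) = r_uv · N̂ = 0,
  N(u, v) = r_vv · N̂ = 2*sqrt(5)*u^2/(5*Abs(u)).
Evaluating at (u, v) = (1/2, -pi/6):
  L = 0, M = 0, N = sqrt(5)/5.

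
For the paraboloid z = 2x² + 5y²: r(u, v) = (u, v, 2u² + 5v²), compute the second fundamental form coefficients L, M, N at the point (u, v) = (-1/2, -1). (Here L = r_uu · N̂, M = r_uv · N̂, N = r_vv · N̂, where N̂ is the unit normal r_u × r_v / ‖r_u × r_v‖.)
L = 4*sqrt(105)/105;  M = 0;  N = 2*sqrt(105)/21

Compute the unit normal N̂(u, v) = (-4*u/sqrt(16*u^2 + 100*v^2 + 1), -10*v/sqrt(16*u^2 + 100*v^2 + 1), 1/sqrt(16*u^2 + 100*v^2 + 1)), and the second partials r_uu, r_uv, r_vv. Take dot products:
  L(u, v) = r_uu · N̂ = 4/sqrt(16*u^2 + 100*v^2 + 1),
  M(u, v) = r_uv · N̂ = 0,
  N(u, v) = r_vv · N̂ = 10/sqrt(16*u^2 + 100*v^2 + 1).
Evaluating at (u, v) = (-1/2, -1):
  L = 4*sqrt(105)/105, M = 0, N = 2*sqrt(105)/21.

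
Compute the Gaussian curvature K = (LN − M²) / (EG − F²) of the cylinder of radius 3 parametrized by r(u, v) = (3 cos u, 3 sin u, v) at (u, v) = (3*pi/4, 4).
K = 0

Coefficients of the first fundamental form: E = 9, F = 0, G = 1.
Coefficients of the second fundamental form: L = -3, M = 0, N = 0.
Assemble K = (LN − M²)/(EG − F²) = 0. At (u, v) = (3*pi/4, 4): K = 0.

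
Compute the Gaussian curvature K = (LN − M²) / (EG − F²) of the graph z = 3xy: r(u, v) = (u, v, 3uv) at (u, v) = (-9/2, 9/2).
K = -36/534361

Coefficients of the first fundamental form: E = 9*v^2 + 1, F = 9*u*v, G = 9*u^2 + 1.
Coefficients of the second fundamental form: L = 0, M = 3/sqrt(9*u^2 + 9*v^2 + 1), N = 0.
Assemble K = (LN − M²)/(EG − F²) = -9/(81*u^4 + 162*u^2*v^2 + 18*u^2 + 81*v^4 + 18*v^2 + 1). At (u, v) = (-9/2, 9/2): K = -36/534361.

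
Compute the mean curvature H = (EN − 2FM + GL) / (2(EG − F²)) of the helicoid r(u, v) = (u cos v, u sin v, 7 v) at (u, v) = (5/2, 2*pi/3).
H = 0

With E = 1, F = 0, G = u^2 + 49, L = 0, M = -7/sqrt(u^2 + 49), N = 0, assemble
  H = (EN − 2FM + GL) / (2(EG − F²)) = 0.
At (u, v) = (5/2, 2*pi/3): H = 0.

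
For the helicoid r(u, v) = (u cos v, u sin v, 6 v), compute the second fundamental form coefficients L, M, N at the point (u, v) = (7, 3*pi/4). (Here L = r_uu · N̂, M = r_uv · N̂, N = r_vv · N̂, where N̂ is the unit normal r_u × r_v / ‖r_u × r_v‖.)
L = 0;  M = -6*sqrt(85)/85;  N = 0

Compute the unit normal N̂(u, v) = (6*sin(v)/sqrt(u^2 + 36), -6*cos(v)/sqrt(u^2 + 36), u/sqrt(u^2 + 36)), and the second partials r_uu, r_uv, r_vv. Take dot products:
  L(u, v) = r_uu · N̂ = 0,
  M(u, v) = r_uv · N̂ = -6/sqrt(u^2 + 36),
  N(u, v) = r_vv · N̂ = 0.
Evaluating at (u, v) = (7, 3*pi/4):
  L = 0, M = -6*sqrt(85)/85, N = 0.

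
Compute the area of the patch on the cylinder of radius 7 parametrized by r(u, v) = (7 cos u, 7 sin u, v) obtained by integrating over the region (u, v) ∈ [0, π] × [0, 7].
Area = 49*pi

Area = ∫∫ √(EG − F²) du dv with √(EG − F²) = 7. Integrating over [0, π] × [0, 7] gives 49*pi.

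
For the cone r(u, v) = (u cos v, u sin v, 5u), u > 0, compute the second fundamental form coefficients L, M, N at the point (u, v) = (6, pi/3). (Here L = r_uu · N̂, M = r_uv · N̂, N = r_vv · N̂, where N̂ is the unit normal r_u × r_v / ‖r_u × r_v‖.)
L = 0;  M = 0;  N = 15*sqrt(26)/13

Compute the unit normal N̂(u, v) = (-5*sqrt(26)*u*cos(v)/(26*Abs(u)), -5*sqrt(26)*u*sin(v)/(26*Abs(u)), sqrt(26)*u/(26*Abs(u))), and the second partials r_uu, r_uv, r_vv. Take dot products:
  L(u, v) = r_uu · N̂ = 0,
  M(u, v) = r_uv · N̂ = 0,
  N(u, v) = r_vv · N̂ = 5*sqrt(26)*u^2/(26*Abs(u)).
Evaluating at (u, v) = (6, pi/3):
  L = 0, M = 0, N = 15*sqrt(26)/13.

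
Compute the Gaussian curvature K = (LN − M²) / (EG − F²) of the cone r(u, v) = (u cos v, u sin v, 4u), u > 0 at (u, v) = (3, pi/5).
K = 0

Coefficients of the first fundamental form: E = 17, F = 0, G = u^2.
Coefficients of the second fundamental form: L = 0, M = 0, N = 4*sqrt(17)*u^2/(17*Abs(u)).
Assemble K = (LN − M²)/(EG − F²) = 0. At (u, v) = (3, pi/5): K = 0.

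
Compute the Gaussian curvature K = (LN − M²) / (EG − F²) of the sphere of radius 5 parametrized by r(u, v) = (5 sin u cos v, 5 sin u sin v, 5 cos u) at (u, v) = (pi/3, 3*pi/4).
K = 1/25

Coefficients of the first fundamental form: E = 25, F = 0, G = 25*sin(u)^2.
Coefficients of the second fundamental form: L = -5*sin(u)/Abs(sin(u)), M = 0, N = -5*sin(u)^3/Abs(sin(u)).
Assemble K = (LN − M²)/(EG − F²) = 1/25. At (u, v) = (pi/3, 3*pi/4): K = 1/25.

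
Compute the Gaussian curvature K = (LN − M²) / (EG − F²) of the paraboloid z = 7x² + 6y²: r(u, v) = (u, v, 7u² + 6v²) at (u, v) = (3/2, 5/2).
K = 42/450241

Coefficients of the first fundamental form: E = 196*u^2 + 1, F = 168*u*v, G = 144*v^2 + 1.
Coefficients of the second fundamental form: L = 14/sqrt(196*u^2 + 144*v^2 + 1), M = 0, N = 12/sqrt(196*u^2 + 144*v^2 + 1).
Assemble K = (LN − M²)/(EG − F²) = 168/(38416*u^4 + 56448*u^2*v^2 + 392*u^2 + 20736*v^4 + 288*v^2 + 1). At (u, v) = (3/2, 5/2): K = 42/450241.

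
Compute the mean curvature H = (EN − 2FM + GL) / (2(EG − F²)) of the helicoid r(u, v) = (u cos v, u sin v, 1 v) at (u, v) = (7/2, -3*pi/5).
H = 0

With E = 1, F = 0, G = u^2 + 1, L = 0, M = -1/sqrt(u^2 + 1), N = 0, assemble
  H = (EN − 2FM + GL) / (2(EG − F²)) = 0.
At (u, v) = (7/2, -3*pi/5): H = 0.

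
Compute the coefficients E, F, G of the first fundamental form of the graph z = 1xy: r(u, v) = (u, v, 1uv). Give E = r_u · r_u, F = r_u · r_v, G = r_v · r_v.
E = v^2 + 1;  F = u*v;  G = u^2 + 1

Compute partials: r_u = (1, 0, v), r_v = (0, 1, u). Then
  E = r_u · r_u = v^2 + 1,
  F = r_u · r_v = u*v,
  G = r_v · r_v = u^2 + 1.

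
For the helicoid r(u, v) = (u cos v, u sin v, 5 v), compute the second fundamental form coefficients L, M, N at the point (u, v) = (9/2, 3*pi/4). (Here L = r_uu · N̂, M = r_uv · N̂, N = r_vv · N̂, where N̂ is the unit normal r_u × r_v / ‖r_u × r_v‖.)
L = 0;  M = -10*sqrt(181)/181;  N = 0

Compute the unit normal N̂(u, v) = (5*sin(v)/sqrt(u^2 + 25), -5*cos(v)/sqrt(u^2 + 25), u/sqrt(u^2 + 25)), and the second partials r_uu, r_uv, r_vv. Take dot products:
  L(u, v) = r_uu · N̂ = 0,
  M(u, v) = r_uv · N̂ = -5/sqrt(u^2 + 25),
  N(u, v) = r_vv · N̂ = 0.
Evaluating at (u, v) = (9/2, 3*pi/4):
  L = 0, M = -10*sqrt(181)/181, N = 0.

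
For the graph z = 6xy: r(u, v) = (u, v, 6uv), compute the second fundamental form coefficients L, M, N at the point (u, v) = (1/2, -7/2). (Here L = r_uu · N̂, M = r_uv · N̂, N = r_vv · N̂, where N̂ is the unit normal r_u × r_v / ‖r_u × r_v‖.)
L = 0;  M = 6*sqrt(451)/451;  N = 0

Compute the unit normal N̂(u, v) = (-6*v/sqrt(36*u^2 + 36*v^2 + 1), -6*u/sqrt(36*u^2 + 36*v^2 + 1), 1/sqrt(36*u^2 + 36*v^2 + 1)), and the second partials r_uu, r_uv, r_vv. Take dot products:
  L(u, v) = r_uu · N̂ = 0,
  M(u, v) = r_uv · N̂ = 6/sqrt(36*u^2 + 36*v^2 + 1),
  N(u, v) = r_vv · N̂ = 0.
Evaluating at (u, v) = (1/2, -7/2):
  L = 0, M = 6*sqrt(451)/451, N = 0.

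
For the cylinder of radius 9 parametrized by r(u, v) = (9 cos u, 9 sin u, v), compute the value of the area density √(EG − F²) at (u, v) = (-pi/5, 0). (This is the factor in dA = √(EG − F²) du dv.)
√(EG − F²)|_{(-pi/5, 0)} = 9

E = 81, F = 0, G = 1, so EG − F² = 81. Taking the positive square root: √(EG − F²) = 9. At (u, v) = (-pi/5, 0): 9.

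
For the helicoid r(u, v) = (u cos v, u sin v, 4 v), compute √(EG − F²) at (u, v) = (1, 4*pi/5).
√(EG − F²)|_{(1, 4*pi/5)} = sqrt(17)

E = 1, F = 0, G = u^2 + 16; EG − F² = u^2 + 16; √(EG − F²) = sqrt(u^2 + 16). At the given point: sqrt(17).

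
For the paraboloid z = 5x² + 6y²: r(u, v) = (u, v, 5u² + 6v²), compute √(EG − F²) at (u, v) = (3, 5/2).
√(EG − F²)|_{(3, 5/2)} = sqrt(1801)

E = 100*u^2 + 1, F = 120*u*v, G = 144*v^2 + 1; EG − F² = 100*u^2 + 144*v^2 + 1; √(EG − F²) = sqrt(100*u^2 + 144*v^2 + 1). At the given point: sqrt(1801).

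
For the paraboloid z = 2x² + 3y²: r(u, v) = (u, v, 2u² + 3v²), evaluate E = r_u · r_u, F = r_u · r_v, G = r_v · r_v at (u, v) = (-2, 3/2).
E = 65;  F = -72;  G = 82

Partials: r_u = (1, 0, 4*u), r_v = (0, 1, 6*v). As functions of (u, v):
  E = r_u · r_u = 16*u^2 + 1,
  F = r_u · r_v = 24*u*v,
  G = r_v · r_v = 36*v^2 + 1.
Evaluating at (u, v) = (-2, 3/2): E = 65, F = -72, G = 82.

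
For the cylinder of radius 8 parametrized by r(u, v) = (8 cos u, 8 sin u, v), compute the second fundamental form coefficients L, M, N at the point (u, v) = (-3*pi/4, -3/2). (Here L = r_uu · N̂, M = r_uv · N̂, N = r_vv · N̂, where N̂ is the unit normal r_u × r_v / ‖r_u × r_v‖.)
L = -8;  M = 0;  N = 0

Compute the unit normal N̂(u, v) = (cos(u), sin(u), 0), and the second partials r_uu, r_uv, r_vv. Take dot products:
  L(u, v) = r_uu · N̂ = -8,
  M(u, v) = r_uv · N̂ = 0,
  N(u, v) = r_vv · N̂ = 0.
Evaluating at (u, v) = (-3*pi/4, -3/2):
  L = -8, M = 0, N = 0.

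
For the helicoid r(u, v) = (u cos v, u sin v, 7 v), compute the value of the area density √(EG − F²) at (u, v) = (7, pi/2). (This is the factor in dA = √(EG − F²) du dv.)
√(EG − F²)|_{(7, pi/2)} = 7*sqrt(2)

E = 1, F = 0, G = u^2 + 49, so EG − F² = u^2 + 49. Taking the positive square root: √(EG − F²) = sqrt(u^2 + 49). At (u, v) = (7, pi/2): 7*sqrt(2).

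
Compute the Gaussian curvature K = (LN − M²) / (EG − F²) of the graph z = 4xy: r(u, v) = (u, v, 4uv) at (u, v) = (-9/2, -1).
K = -16/116281

Coefficients of the first fundamental form: E = 16*v^2 + 1, F = 16*u*v, G = 16*u^2 + 1.
Coefficients of the second fundamental form: L = 0, M = 4/sqrt(16*u^2 + 16*v^2 + 1), N = 0.
Assemble K = (LN − M²)/(EG − F²) = -16/(256*u^4 + 512*u^2*v^2 + 32*u^2 + 256*v^4 + 32*v^2 + 1). At (u, v) = (-9/2, -1): K = -16/116281.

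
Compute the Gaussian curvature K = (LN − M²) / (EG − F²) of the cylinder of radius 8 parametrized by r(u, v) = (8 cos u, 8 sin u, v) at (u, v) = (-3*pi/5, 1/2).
K = 0

Coefficients of the first fundamental form: E = 64, F = 0, G = 1.
Coefficients of the second fundamental form: L = -8, M = 0, N = 0.
Assemble K = (LN − M²)/(EG − F²) = 0. At (u, v) = (-3*pi/5, 1/2): K = 0.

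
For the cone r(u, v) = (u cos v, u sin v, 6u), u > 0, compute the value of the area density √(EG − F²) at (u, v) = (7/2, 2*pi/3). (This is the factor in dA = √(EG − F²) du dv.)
√(EG − F²)|_{(7/2, 2*pi/3)} = 7*sqrt(37)/2

E = 37, F = 0, G = u^2, so EG − F² = 37*u^2. Taking the positive square root: √(EG − F²) = sqrt(37)*Abs(u). At (u, v) = (7/2, 2*pi/3): 7*sqrt(37)/2.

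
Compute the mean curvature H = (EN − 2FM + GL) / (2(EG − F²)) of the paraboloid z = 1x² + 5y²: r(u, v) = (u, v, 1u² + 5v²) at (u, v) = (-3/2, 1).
H = 151*sqrt(110)/12100

With E = 4*u^2 + 1, F = 20*u*v, G = 100*v^2 + 1, L = 2/sqrt(4*u^2 + 100*v^2 + 1), M = 0, N = 10/sqrt(4*u^2 + 100*v^2 + 1), assemble
  H = (EN − 2FM + GL) / (2(EG − F²)) = 2*(10*u^2 + 50*v^2 + 3)/(4*u^2 + 100*v^2 + 1)^(3/2).
At (u, v) = (-3/2, 1): H = 151*sqrt(110)/12100.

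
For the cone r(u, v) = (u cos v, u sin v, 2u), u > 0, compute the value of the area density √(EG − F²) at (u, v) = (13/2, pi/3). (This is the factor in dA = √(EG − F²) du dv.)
√(EG − F²)|_{(13/2, pi/3)} = 13*sqrt(5)/2

E = 5, F = 0, G = u^2, so EG − F² = 5*u^2. Taking the positive square root: √(EG − F²) = sqrt(5)*Abs(u). At (u, v) = (13/2, pi/3): 13*sqrt(5)/2.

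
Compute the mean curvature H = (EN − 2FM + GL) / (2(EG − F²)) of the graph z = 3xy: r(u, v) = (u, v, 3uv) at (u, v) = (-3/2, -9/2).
H = -729*sqrt(814)/331298

With E = 9*v^2 + 1, F = 9*u*v, G = 9*u^2 + 1, L = 0, M = 3/sqrt(9*u^2 + 9*v^2 + 1), N = 0, assemble
  H = (EN − 2FM + GL) / (2(EG − F²)) = -27*u*v/(9*u^2 + 9*v^2 + 1)^(3/2).
At (u, v) = (-3/2, -9/2): H = -729*sqrt(814)/331298.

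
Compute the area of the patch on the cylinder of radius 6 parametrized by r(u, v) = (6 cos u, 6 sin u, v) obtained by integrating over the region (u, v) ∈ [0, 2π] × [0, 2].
Area = 24*pi

Area = ∫∫ √(EG − F²) du dv with √(EG − F²) = 6. Integrating over [0, 2π] × [0, 2] gives 24*pi.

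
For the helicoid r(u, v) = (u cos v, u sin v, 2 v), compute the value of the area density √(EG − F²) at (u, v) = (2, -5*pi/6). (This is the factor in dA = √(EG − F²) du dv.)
√(EG − F²)|_{(2, -5*pi/6)} = 2*sqrt(2)

E = 1, F = 0, G = u^2 + 4, so EG − F² = u^2 + 4. Taking the positive square root: √(EG − F²) = sqrt(u^2 + 4). At (u, v) = (2, -5*pi/6): 2*sqrt(2).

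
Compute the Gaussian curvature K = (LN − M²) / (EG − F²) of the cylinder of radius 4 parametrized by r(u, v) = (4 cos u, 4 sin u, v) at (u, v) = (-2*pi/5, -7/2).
K = 0

Coefficients of the first fundamental form: E = 16, F = 0, G = 1.
Coefficients of the second fundamental form: L = -4, M = 0, N = 0.
Assemble K = (LN − M²)/(EG − F²) = 0. At (u, v) = (-2*pi/5, -7/2): K = 0.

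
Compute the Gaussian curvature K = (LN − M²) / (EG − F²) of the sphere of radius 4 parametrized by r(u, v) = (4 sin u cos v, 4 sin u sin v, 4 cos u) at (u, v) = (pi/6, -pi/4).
K = 1/16

Coefficients of the first fundamental form: E = 16, F = 0, G = 16*sin(u)^2.
Coefficients of the second fundamental form: L = -4*sin(u)/Abs(sin(u)), M = 0, N = -4*sin(u)^3/Abs(sin(u)).
Assemble K = (LN − M²)/(EG − F²) = 1/16. At (u, v) = (pi/6, -pi/4): K = 1/16.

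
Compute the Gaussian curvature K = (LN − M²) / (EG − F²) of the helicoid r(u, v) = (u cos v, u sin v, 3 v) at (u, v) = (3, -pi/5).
K = -1/36

Coefficients of the first fundamental form: E = 1, F = 0, G = u^2 + 9.
Coefficients of the second fundamental form: L = 0, M = -3/sqrt(u^2 + 9), N = 0.
Assemble K = (LN − M²)/(EG − F²) = -9/(u^2 + 9)^2. At (u, v) = (3, -pi/5): K = -1/36.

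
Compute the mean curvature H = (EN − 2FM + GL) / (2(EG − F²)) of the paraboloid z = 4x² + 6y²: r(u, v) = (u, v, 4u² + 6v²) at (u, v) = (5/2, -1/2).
H = 2554*sqrt(437)/190969

With E = 64*u^2 + 1, F = 96*u*v, G = 144*v^2 + 1, L = 8/sqrt(64*u^2 + 144*v^2 + 1), M = 0, N = 12/sqrt(64*u^2 + 144*v^2 + 1), assemble
  H = (EN − 2FM + GL) / (2(EG − F²)) = 2*(192*u^2 + 288*v^2 + 5)/(64*u^2 + 144*v^2 + 1)^(3/2).
At (u, v) = (5/2, -1/2): H = 2554*sqrt(437)/190969.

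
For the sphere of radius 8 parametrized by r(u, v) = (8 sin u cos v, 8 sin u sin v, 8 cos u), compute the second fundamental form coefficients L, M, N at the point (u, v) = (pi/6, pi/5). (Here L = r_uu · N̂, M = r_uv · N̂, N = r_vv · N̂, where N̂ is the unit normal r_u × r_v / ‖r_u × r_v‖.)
L = -8;  M = 0;  N = -2

Compute the unit normal N̂(u, v) = (sin(u)^2*cos(v)/Abs(sin(u)), sin(u)^2*sin(v)/Abs(sin(u)), sin(2*u)/(2*Abs(sin(u)))), and the second partials r_uu, r_uv, r_vv. Take dot products:
  L(u, v) = r_uu · N̂ = -8*sin(u)/Abs(sin(u)),
  M(u, v) = r_uv · N̂ = 0,
  N(u, v) = r_vv · N̂ = -8*sin(u)^3/Abs(sin(u)).
Evaluating at (u, v) = (pi/6, pi/5):
  L = -8, M = 0, N = -2.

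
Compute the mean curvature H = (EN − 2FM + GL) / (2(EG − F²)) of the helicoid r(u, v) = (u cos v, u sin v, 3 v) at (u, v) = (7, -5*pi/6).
H = 0

With E = 1, F = 0, G = u^2 + 9, L = 0, M = -3/sqrt(u^2 + 9), N = 0, assemble
  H = (EN − 2FM + GL) / (2(EG − F²)) = 0.
At (u, v) = (7, -5*pi/6): H = 0.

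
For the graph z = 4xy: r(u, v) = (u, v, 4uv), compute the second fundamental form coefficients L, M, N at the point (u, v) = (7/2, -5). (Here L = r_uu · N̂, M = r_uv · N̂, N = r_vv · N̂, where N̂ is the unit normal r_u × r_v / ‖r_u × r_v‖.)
L = 0;  M = 4*sqrt(597)/597;  N = 0

Compute the unit normal N̂(u, v) = (-4*v/sqrt(16*u^2 + 16*v^2 + 1), -4*u/sqrt(16*u^2 + 16*v^2 + 1), 1/sqrt(16*u^2 + 16*v^2 + 1)), and the second partials r_uu, r_uv, r_vv. Take dot products:
  L(u, v) = r_uu · N̂ = 0,
  M(u, v) = r_uv · N̂ = 4/sqrt(16*u^2 + 16*v^2 + 1),
  N(u, v) = r_vv · N̂ = 0.
Evaluating at (u, v) = (7/2, -5):
  L = 0, M = 4*sqrt(597)/597, N = 0.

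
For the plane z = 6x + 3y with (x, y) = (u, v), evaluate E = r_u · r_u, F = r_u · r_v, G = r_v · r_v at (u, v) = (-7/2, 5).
E = 37;  F = 18;  G = 10

Partials: r_u = (1, 0, 6), r_v = (0, 1, 3). As functions of (u, v):
  E = r_u · r_u = 37,
  F = r_u · r_v = 18,
  G = r_v · r_v = 10.
Evaluating at (u, v) = (-7/2, 5): E = 37, F = 18, G = 10.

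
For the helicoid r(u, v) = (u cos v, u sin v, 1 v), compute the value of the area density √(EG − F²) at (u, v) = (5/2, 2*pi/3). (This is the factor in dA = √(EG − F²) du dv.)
√(EG − F²)|_{(5/2, 2*pi/3)} = sqrt(29)/2

E = 1, F = 0, G = u^2 + 1, so EG − F² = u^2 + 1. Taking the positive square root: √(EG − F²) = sqrt(u^2 + 1). At (u, v) = (5/2, 2*pi/3): sqrt(29)/2.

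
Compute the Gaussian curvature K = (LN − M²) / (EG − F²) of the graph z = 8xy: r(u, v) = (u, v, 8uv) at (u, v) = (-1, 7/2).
K = -64/720801

Coefficients of the first fundamental form: E = 64*v^2 + 1, F = 64*u*v, G = 64*u^2 + 1.
Coefficients of the second fundamental form: L = 0, M = 8/sqrt(64*u^2 + 64*v^2 + 1), N = 0.
Assemble K = (LN − M²)/(EG − F²) = -64/(4096*u^4 + 8192*u^2*v^2 + 128*u^2 + 4096*v^4 + 128*v^2 + 1). At (u, v) = (-1, 7/2): K = -64/720801.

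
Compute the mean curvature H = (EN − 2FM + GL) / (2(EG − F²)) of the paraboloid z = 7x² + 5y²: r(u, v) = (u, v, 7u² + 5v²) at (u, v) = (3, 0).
H = 8832*sqrt(1765)/3115225

With E = 196*u^2 + 1, F = 140*u*v, G = 100*v^2 + 1, L = 14/sqrt(196*u^2 + 100*v^2 + 1), M = 0, N = 10/sqrt(196*u^2 + 100*v^2 + 1), assemble
  H = (EN − 2FM + GL) / (2(EG − F²)) = 4*(245*u^2 + 175*v^2 + 3)/(196*u^2 + 100*v^2 + 1)^(3/2).
At (u, v) = (3, 0): H = 8832*sqrt(1765)/3115225.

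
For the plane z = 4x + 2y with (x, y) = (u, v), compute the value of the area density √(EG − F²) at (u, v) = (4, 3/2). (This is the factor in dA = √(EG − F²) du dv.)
√(EG − F²)|_{(4, 3/2)} = sqrt(21)

E = 17, F = 8, G = 5, so EG − F² = 21. Taking the positive square root: √(EG − F²) = sqrt(21). At (u, v) = (4, 3/2): sqrt(21).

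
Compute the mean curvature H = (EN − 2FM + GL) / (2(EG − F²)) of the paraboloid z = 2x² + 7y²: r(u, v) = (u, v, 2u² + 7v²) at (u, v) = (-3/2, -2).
H = 1829*sqrt(821)/674041

With E = 16*u^2 + 1, F = 56*u*v, G = 196*v^2 + 1, L = 4/sqrt(16*u^2 + 196*v^2 + 1), M = 0, N = 14/sqrt(16*u^2 + 196*v^2 + 1), assemble
  H = (EN − 2FM + GL) / (2(EG − F²)) = (112*u^2 + 392*v^2 + 9)/(16*u^2 + 196*v^2 + 1)^(3/2).
At (u, v) = (-3/2, -2): H = 1829*sqrt(821)/674041.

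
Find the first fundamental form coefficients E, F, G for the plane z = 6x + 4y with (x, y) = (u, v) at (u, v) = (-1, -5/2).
E = 37;  F = 24;  G = 17

Partials: r_u = (1, 0, 6), r_v = (0, 1, 4). As functions of (u, v):
  E = r_u · r_u = 37,
  F = r_u · r_v = 24,
  G = r_v · r_v = 17.
Evaluating at (u, v) = (-1, -5/2): E = 37, F = 24, G = 17.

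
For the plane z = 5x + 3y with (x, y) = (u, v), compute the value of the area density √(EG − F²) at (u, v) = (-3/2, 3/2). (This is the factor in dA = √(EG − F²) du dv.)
√(EG − F²)|_{(-3/2, 3/2)} = sqrt(35)

E = 26, F = 15, G = 10, so EG − F² = 35. Taking the positive square root: √(EG − F²) = sqrt(35). At (u, v) = (-3/2, 3/2): sqrt(35).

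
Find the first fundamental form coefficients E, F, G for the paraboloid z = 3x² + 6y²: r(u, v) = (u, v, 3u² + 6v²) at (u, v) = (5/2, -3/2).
E = 226;  F = -270;  G = 325

Partials: r_u = (1, 0, 6*u), r_v = (0, 1, 12*v). As functions of (u, v):
  E = r_u · r_u = 36*u^2 + 1,
  F = r_u · r_v = 72*u*v,
  G = r_v · r_v = 144*v^2 + 1.
Evaluating at (u, v) = (5/2, -3/2): E = 226, F = -270, G = 325.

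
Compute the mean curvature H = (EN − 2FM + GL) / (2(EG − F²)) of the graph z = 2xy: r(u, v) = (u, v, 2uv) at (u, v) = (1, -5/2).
H = sqrt(30)/45

With E = 4*v^2 + 1, F = 4*u*v, G = 4*u^2 + 1, L = 0, M = 2/sqrt(4*u^2 + 4*v^2 + 1), N = 0, assemble
  H = (EN − 2FM + GL) / (2(EG − F²)) = -8*u*v/(4*u^2 + 4*v^2 + 1)^(3/2).
At (u, v) = (1, -5/2): H = sqrt(30)/45.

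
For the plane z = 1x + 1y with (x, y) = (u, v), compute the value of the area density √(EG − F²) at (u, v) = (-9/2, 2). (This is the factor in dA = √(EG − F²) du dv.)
√(EG − F²)|_{(-9/2, 2)} = sqrt(3)

E = 2, F = 1, G = 2, so EG − F² = 3. Taking the positive square root: √(EG − F²) = sqrt(3). At (u, v) = (-9/2, 2): sqrt(3).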